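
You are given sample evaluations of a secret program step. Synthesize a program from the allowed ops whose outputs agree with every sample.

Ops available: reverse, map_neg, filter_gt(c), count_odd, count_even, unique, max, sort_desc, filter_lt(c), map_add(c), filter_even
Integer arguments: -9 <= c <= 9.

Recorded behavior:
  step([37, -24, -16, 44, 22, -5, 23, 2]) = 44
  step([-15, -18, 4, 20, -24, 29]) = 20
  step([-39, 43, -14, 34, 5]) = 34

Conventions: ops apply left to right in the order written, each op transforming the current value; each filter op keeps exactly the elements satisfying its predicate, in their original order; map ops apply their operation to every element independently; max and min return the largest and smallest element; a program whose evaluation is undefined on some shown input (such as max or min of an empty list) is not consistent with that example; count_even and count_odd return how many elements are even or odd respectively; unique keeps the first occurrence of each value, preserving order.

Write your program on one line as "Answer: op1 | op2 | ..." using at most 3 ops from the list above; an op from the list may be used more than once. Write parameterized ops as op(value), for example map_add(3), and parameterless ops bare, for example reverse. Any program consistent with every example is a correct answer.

filter_even | max

Check, running the answer program on each example:
  [37, -24, -16, 44, 22, -5, 23, 2] -> [-24, -16, 44, 22, 2] -> 44
  [-15, -18, 4, 20, -24, 29] -> [-18, 4, 20, -24] -> 20
  [-39, 43, -14, 34, 5] -> [-14, 34] -> 34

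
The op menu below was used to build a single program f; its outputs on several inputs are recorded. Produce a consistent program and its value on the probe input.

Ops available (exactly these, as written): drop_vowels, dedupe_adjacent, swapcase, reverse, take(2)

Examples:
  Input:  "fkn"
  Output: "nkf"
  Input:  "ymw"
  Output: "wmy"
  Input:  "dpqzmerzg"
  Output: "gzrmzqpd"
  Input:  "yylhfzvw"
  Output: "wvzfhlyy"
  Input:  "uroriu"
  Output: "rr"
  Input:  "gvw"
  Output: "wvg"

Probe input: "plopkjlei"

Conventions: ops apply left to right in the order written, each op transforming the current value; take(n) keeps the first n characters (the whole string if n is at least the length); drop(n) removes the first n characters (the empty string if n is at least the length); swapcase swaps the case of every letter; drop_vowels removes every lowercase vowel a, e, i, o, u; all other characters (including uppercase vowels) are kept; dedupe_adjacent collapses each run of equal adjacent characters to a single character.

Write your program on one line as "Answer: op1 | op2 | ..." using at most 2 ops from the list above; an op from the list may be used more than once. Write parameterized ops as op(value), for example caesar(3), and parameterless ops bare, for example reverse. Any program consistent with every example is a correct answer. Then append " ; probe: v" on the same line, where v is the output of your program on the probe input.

drop_vowels | reverse ; probe: "ljkplp"

Check, running the answer program on each example:
  "fkn" -> "fkn" -> "nkf"
  "ymw" -> "ymw" -> "wmy"
  "dpqzmerzg" -> "dpqzmrzg" -> "gzrmzqpd"
  "yylhfzvw" -> "yylhfzvw" -> "wvzfhlyy"
  "uroriu" -> "rr" -> "rr"
  "gvw" -> "gvw" -> "wvg"
  probe: "plopkjlei" -> "plpkjl" -> "ljkplp"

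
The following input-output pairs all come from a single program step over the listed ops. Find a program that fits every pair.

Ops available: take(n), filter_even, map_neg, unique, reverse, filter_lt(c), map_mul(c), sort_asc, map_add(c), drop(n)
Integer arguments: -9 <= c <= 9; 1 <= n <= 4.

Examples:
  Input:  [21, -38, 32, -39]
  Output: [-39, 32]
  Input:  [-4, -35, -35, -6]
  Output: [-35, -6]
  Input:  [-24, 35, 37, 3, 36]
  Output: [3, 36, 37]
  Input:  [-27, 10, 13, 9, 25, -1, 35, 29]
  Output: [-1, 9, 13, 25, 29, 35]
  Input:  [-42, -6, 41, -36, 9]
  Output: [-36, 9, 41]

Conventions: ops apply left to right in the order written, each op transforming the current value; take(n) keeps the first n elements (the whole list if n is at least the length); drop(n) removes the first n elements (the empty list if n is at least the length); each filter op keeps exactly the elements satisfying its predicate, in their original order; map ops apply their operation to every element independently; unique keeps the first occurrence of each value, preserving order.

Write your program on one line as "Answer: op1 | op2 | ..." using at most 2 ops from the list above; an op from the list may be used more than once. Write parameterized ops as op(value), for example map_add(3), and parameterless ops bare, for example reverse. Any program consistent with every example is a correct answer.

drop(2) | sort_asc

Check, running the answer program on each example:
  [21, -38, 32, -39] -> [32, -39] -> [-39, 32]
  [-4, -35, -35, -6] -> [-35, -6] -> [-35, -6]
  [-24, 35, 37, 3, 36] -> [37, 3, 36] -> [3, 36, 37]
  [-27, 10, 13, 9, 25, -1, 35, 29] -> [13, 9, 25, -1, 35, 29] -> [-1, 9, 13, 25, 29, 35]
  [-42, -6, 41, -36, 9] -> [41, -36, 9] -> [-36, 9, 41]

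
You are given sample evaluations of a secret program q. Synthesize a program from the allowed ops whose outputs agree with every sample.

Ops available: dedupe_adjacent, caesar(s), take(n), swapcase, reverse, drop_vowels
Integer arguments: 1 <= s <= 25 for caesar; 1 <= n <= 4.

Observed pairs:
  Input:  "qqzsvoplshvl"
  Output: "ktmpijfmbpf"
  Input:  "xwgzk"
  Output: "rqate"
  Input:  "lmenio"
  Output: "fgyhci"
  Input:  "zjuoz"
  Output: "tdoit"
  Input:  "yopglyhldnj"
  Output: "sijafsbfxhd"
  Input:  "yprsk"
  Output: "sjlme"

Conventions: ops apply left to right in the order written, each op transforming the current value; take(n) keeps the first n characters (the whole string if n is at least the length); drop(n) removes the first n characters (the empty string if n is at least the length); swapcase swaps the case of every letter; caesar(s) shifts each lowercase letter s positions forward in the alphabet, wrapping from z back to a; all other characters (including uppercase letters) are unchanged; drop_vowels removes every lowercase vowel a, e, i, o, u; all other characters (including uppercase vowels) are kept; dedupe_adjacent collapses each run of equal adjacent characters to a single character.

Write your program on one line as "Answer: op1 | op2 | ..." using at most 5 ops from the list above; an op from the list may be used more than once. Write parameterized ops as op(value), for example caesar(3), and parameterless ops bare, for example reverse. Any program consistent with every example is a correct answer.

caesar(16) | caesar(8) | dedupe_adjacent | caesar(22)

Check, running the answer program on each example:
  "qqzsvoplshvl" -> "ggpilefbixlb" -> "ooxqtmnjqftj" -> "oxqtmnjqftj" -> "ktmpijfmbpf"
  "xwgzk" -> "nmwpa" -> "vuexi" -> "vuexi" -> "rqate"
  "lmenio" -> "bcudye" -> "jkclgm" -> "jkclgm" -> "fgyhci"
  "zjuoz" -> "pzkep" -> "xhsmx" -> "xhsmx" -> "tdoit"
  "yopglyhldnj" -> "oefwboxbtdz" -> "wmnejwfjblh" -> "wmnejwfjblh" -> "sijafsbfxhd"
  "yprsk" -> "ofhia" -> "wnpqi" -> "wnpqi" -> "sjlme"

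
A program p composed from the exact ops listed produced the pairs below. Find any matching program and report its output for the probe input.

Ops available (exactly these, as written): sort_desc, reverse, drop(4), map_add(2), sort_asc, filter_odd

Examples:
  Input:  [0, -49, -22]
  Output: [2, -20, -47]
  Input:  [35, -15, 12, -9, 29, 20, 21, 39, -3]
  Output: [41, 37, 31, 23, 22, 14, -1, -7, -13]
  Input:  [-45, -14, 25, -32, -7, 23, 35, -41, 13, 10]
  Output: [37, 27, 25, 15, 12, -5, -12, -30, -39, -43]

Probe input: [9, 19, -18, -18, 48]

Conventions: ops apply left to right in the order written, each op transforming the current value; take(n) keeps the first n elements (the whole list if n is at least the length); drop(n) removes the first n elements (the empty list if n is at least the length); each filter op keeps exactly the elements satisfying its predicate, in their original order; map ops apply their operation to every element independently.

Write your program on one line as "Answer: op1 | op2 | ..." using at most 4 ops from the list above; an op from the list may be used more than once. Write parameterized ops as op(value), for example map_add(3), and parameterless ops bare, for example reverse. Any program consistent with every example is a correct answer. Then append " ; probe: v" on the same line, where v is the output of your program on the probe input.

reverse | sort_desc | map_add(2) ; probe: [50, 21, 11, -16, -16]

Check, running the answer program on each example:
  [0, -49, -22] -> [-22, -49, 0] -> [0, -22, -49] -> [2, -20, -47]
  [35, -15, 12, -9, 29, 20, 21, 39, -3] -> [-3, 39, 21, 20, 29, -9, 12, -15, 35] -> [39, 35, 29, 21, 20, 12, -3, -9, -15] -> [41, 37, 31, 23, 22, 14, -1, -7, -13]
  [-45, -14, 25, -32, -7, 23, 35, -41, 13, 10] -> [10, 13, -41, 35, 23, -7, -32, 25, -14, -45] -> [35, 25, 23, 13, 10, -7, -14, -32, -41, -45] -> [37, 27, 25, 15, 12, -5, -12, -30, -39, -43]
  probe: [9, 19, -18, -18, 48] -> [48, -18, -18, 19, 9] -> [48, 19, 9, -18, -18] -> [50, 21, 11, -16, -16]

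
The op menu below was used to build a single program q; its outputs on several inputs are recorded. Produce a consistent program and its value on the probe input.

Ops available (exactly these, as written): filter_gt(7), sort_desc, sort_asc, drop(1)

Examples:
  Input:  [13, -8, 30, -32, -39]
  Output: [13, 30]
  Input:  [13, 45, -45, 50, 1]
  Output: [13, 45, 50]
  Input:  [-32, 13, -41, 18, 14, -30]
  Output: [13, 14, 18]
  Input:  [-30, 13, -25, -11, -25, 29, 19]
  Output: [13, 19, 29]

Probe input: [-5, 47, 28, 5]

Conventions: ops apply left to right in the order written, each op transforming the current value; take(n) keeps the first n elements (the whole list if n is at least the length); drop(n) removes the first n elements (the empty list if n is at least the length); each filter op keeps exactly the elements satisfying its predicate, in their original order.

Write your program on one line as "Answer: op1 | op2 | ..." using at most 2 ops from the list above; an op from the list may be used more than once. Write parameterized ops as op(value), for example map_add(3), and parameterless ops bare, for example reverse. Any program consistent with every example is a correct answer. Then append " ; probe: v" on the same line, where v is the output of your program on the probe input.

sort_asc | filter_gt(7) ; probe: [28, 47]

Check, running the answer program on each example:
  [13, -8, 30, -32, -39] -> [-39, -32, -8, 13, 30] -> [13, 30]
  [13, 45, -45, 50, 1] -> [-45, 1, 13, 45, 50] -> [13, 45, 50]
  [-32, 13, -41, 18, 14, -30] -> [-41, -32, -30, 13, 14, 18] -> [13, 14, 18]
  [-30, 13, -25, -11, -25, 29, 19] -> [-30, -25, -25, -11, 13, 19, 29] -> [13, 19, 29]
  probe: [-5, 47, 28, 5] -> [-5, 5, 28, 47] -> [28, 47]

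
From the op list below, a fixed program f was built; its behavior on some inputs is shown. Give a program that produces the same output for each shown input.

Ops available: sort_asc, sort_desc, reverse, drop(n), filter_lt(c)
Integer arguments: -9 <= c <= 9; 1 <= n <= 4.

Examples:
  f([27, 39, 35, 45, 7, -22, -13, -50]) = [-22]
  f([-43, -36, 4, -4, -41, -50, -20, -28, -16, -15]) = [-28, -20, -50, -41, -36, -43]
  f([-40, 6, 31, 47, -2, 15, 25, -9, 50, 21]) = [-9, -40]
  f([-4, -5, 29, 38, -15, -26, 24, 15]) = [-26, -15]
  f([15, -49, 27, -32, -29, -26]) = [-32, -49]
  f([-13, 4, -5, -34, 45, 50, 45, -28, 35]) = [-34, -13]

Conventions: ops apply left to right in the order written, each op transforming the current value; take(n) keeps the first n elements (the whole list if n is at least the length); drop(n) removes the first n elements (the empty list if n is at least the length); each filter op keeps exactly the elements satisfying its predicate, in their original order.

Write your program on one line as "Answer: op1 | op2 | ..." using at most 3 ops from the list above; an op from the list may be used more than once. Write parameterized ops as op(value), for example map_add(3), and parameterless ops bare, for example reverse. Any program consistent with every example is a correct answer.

reverse | drop(2) | filter_lt(-6)

Check, running the answer program on each example:
  [27, 39, 35, 45, 7, -22, -13, -50] -> [-50, -13, -22, 7, 45, 35, 39, 27] -> [-22, 7, 45, 35, 39, 27] -> [-22]
  [-43, -36, 4, -4, -41, -50, -20, -28, -16, -15] -> [-15, -16, -28, -20, -50, -41, -4, 4, -36, -43] -> [-28, -20, -50, -41, -4, 4, -36, -43] -> [-28, -20, -50, -41, -36, -43]
  [-40, 6, 31, 47, -2, 15, 25, -9, 50, 21] -> [21, 50, -9, 25, 15, -2, 47, 31, 6, -40] -> [-9, 25, 15, -2, 47, 31, 6, -40] -> [-9, -40]
  [-4, -5, 29, 38, -15, -26, 24, 15] -> [15, 24, -26, -15, 38, 29, -5, -4] -> [-26, -15, 38, 29, -5, -4] -> [-26, -15]
  [15, -49, 27, -32, -29, -26] -> [-26, -29, -32, 27, -49, 15] -> [-32, 27, -49, 15] -> [-32, -49]
  [-13, 4, -5, -34, 45, 50, 45, -28, 35] -> [35, -28, 45, 50, 45, -34, -5, 4, -13] -> [45, 50, 45, -34, -5, 4, -13] -> [-34, -13]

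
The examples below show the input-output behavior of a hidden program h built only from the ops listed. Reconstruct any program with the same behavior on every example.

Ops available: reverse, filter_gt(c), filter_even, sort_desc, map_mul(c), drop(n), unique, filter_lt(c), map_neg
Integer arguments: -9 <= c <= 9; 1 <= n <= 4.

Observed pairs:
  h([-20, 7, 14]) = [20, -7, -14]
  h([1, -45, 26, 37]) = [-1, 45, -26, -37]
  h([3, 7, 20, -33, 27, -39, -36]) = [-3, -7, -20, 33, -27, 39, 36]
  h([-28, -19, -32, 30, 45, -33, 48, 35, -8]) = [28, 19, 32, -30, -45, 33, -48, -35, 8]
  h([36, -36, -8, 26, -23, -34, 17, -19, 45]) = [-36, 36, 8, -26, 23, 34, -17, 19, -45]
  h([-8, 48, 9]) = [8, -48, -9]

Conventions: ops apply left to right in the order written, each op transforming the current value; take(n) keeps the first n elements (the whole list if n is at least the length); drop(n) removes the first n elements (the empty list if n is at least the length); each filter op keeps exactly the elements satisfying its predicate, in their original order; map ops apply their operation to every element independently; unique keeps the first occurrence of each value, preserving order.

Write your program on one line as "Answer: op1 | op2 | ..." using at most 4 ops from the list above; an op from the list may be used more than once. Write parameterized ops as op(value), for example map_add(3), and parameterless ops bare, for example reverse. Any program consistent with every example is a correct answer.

reverse | map_neg | reverse

Check, running the answer program on each example:
  [-20, 7, 14] -> [14, 7, -20] -> [-14, -7, 20] -> [20, -7, -14]
  [1, -45, 26, 37] -> [37, 26, -45, 1] -> [-37, -26, 45, -1] -> [-1, 45, -26, -37]
  [3, 7, 20, -33, 27, -39, -36] -> [-36, -39, 27, -33, 20, 7, 3] -> [36, 39, -27, 33, -20, -7, -3] -> [-3, -7, -20, 33, -27, 39, 36]
  [-28, -19, -32, 30, 45, -33, 48, 35, -8] -> [-8, 35, 48, -33, 45, 30, -32, -19, -28] -> [8, -35, -48, 33, -45, -30, 32, 19, 28] -> [28, 19, 32, -30, -45, 33, -48, -35, 8]
  [36, -36, -8, 26, -23, -34, 17, -19, 45] -> [45, -19, 17, -34, -23, 26, -8, -36, 36] -> [-45, 19, -17, 34, 23, -26, 8, 36, -36] -> [-36, 36, 8, -26, 23, 34, -17, 19, -45]
  [-8, 48, 9] -> [9, 48, -8] -> [-9, -48, 8] -> [8, -48, -9]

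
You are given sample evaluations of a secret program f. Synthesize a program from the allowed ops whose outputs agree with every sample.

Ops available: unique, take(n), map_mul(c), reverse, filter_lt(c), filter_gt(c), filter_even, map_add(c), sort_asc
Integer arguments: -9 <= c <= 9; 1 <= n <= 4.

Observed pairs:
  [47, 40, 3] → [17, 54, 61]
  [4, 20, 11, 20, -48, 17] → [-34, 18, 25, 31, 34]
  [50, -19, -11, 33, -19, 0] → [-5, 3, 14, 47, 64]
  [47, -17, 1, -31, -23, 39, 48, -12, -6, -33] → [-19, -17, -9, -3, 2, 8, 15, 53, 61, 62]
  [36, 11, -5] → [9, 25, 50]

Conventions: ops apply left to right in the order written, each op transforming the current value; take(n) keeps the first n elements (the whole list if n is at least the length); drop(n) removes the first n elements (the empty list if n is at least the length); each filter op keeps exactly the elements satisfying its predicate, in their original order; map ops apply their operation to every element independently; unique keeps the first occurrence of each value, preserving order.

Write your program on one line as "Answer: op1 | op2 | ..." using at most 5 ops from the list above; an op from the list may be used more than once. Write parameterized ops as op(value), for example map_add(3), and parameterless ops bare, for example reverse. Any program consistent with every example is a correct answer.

reverse | map_add(5) | unique | map_add(9) | sort_asc

Check, running the answer program on each example:
  [47, 40, 3] -> [3, 40, 47] -> [8, 45, 52] -> [8, 45, 52] -> [17, 54, 61] -> [17, 54, 61]
  [4, 20, 11, 20, -48, 17] -> [17, -48, 20, 11, 20, 4] -> [22, -43, 25, 16, 25, 9] -> [22, -43, 25, 16, 9] -> [31, -34, 34, 25, 18] -> [-34, 18, 25, 31, 34]
  [50, -19, -11, 33, -19, 0] -> [0, -19, 33, -11, -19, 50] -> [5, -14, 38, -6, -14, 55] -> [5, -14, 38, -6, 55] -> [14, -5, 47, 3, 64] -> [-5, 3, 14, 47, 64]
  [47, -17, 1, -31, -23, 39, 48, -12, -6, -33] -> [-33, -6, -12, 48, 39, -23, -31, 1, -17, 47] -> [-28, -1, -7, 53, 44, -18, -26, 6, -12, 52] -> [-28, -1, -7, 53, 44, -18, -26, 6, -12, 52] -> [-19, 8, 2, 62, 53, -9, -17, 15, -3, 61] -> [-19, -17, -9, -3, 2, 8, 15, 53, 61, 62]
  [36, 11, -5] -> [-5, 11, 36] -> [0, 16, 41] -> [0, 16, 41] -> [9, 25, 50] -> [9, 25, 50]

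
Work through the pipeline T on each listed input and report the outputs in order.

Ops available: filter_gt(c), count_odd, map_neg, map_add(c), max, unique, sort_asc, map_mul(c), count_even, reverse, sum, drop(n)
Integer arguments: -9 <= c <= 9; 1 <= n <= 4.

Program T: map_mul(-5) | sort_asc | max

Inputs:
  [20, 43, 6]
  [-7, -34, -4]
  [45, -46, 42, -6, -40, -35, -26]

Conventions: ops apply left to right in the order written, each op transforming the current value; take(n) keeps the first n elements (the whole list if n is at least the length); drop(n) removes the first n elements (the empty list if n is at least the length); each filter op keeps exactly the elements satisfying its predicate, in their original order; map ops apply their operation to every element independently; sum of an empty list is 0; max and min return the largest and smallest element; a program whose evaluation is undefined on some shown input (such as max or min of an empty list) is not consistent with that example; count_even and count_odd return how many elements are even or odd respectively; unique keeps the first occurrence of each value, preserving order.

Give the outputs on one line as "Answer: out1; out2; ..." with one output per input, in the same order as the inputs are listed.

Execution, op by op:
  [20, 43, 6] -> [-100, -215, -30] -> [-215, -100, -30] -> -30
  [-7, -34, -4] -> [35, 170, 20] -> [20, 35, 170] -> 170
  [45, -46, 42, -6, -40, -35, -26] -> [-225, 230, -210, 30, 200, 175, 130] -> [-225, -210, 30, 130, 175, 200, 230] -> 230

-30; 170; 230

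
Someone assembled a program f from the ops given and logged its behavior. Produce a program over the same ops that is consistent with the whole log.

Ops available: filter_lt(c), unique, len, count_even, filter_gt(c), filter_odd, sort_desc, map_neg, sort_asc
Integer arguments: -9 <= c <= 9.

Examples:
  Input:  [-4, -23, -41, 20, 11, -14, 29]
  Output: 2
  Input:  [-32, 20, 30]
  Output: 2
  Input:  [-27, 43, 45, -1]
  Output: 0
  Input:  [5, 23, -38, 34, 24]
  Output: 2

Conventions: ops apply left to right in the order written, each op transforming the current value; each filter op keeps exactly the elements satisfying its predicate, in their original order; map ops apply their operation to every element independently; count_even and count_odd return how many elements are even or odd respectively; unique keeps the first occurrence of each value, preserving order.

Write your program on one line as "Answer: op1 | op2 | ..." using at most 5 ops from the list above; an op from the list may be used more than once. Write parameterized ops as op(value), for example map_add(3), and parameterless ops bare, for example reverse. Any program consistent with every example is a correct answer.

sort_desc | map_neg | sort_desc | filter_lt(8) | count_even

Check, running the answer program on each example:
  [-4, -23, -41, 20, 11, -14, 29] -> [29, 20, 11, -4, -14, -23, -41] -> [-29, -20, -11, 4, 14, 23, 41] -> [41, 23, 14, 4, -11, -20, -29] -> [4, -11, -20, -29] -> 2
  [-32, 20, 30] -> [30, 20, -32] -> [-30, -20, 32] -> [32, -20, -30] -> [-20, -30] -> 2
  [-27, 43, 45, -1] -> [45, 43, -1, -27] -> [-45, -43, 1, 27] -> [27, 1, -43, -45] -> [1, -43, -45] -> 0
  [5, 23, -38, 34, 24] -> [34, 24, 23, 5, -38] -> [-34, -24, -23, -5, 38] -> [38, -5, -23, -24, -34] -> [-5, -23, -24, -34] -> 2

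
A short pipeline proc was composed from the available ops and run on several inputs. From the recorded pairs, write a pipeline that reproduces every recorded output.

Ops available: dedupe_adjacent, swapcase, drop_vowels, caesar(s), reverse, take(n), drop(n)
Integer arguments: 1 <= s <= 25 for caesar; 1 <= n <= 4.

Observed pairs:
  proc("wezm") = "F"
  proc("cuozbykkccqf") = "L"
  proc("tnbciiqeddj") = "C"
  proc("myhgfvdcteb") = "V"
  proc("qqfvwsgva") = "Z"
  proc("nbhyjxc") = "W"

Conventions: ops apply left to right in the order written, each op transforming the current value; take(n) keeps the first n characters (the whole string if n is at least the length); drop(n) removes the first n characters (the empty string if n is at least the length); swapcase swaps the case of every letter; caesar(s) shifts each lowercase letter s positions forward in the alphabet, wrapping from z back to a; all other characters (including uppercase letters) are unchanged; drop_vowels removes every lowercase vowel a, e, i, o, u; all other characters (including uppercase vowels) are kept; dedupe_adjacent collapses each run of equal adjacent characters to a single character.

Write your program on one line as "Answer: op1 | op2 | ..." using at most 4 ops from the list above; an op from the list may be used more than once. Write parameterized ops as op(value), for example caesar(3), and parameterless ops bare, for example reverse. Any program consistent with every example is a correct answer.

dedupe_adjacent | caesar(9) | take(1) | swapcase

Check, running the answer program on each example:
  "wezm" -> "wezm" -> "fniv" -> "f" -> "F"
  "cuozbykkccqf" -> "cuozbykcqf" -> "ldxikhtlzo" -> "l" -> "L"
  "tnbciiqeddj" -> "tnbciqedj" -> "cwklrznms" -> "c" -> "C"
  "myhgfvdcteb" -> "myhgfvdcteb" -> "vhqpoemlcnk" -> "v" -> "V"
  "qqfvwsgva" -> "qfvwsgva" -> "zoefbpej" -> "z" -> "Z"
  "nbhyjxc" -> "nbhyjxc" -> "wkqhsgl" -> "w" -> "W"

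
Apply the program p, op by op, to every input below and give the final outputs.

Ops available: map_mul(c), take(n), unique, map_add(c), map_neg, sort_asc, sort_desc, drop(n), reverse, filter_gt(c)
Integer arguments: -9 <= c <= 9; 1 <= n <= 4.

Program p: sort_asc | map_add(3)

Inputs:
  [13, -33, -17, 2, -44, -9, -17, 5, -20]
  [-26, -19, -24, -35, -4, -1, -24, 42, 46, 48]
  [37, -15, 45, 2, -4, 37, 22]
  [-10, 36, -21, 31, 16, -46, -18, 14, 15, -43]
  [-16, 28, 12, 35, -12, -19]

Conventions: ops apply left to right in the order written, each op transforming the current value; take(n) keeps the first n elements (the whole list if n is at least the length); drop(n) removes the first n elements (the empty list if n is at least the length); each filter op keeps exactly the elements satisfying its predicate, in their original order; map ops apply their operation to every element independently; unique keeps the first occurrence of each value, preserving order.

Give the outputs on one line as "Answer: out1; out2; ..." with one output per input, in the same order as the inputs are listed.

Execution, op by op:
  [13, -33, -17, 2, -44, -9, -17, 5, -20] -> [-44, -33, -20, -17, -17, -9, 2, 5, 13] -> [-41, -30, -17, -14, -14, -6, 5, 8, 16]
  [-26, -19, -24, -35, -4, -1, -24, 42, 46, 48] -> [-35, -26, -24, -24, -19, -4, -1, 42, 46, 48] -> [-32, -23, -21, -21, -16, -1, 2, 45, 49, 51]
  [37, -15, 45, 2, -4, 37, 22] -> [-15, -4, 2, 22, 37, 37, 45] -> [-12, -1, 5, 25, 40, 40, 48]
  [-10, 36, -21, 31, 16, -46, -18, 14, 15, -43] -> [-46, -43, -21, -18, -10, 14, 15, 16, 31, 36] -> [-43, -40, -18, -15, -7, 17, 18, 19, 34, 39]
  [-16, 28, 12, 35, -12, -19] -> [-19, -16, -12, 12, 28, 35] -> [-16, -13, -9, 15, 31, 38]

[-41, -30, -17, -14, -14, -6, 5, 8, 16]; [-32, -23, -21, -21, -16, -1, 2, 45, 49, 51]; [-12, -1, 5, 25, 40, 40, 48]; [-43, -40, -18, -15, -7, 17, 18, 19, 34, 39]; [-16, -13, -9, 15, 31, 38]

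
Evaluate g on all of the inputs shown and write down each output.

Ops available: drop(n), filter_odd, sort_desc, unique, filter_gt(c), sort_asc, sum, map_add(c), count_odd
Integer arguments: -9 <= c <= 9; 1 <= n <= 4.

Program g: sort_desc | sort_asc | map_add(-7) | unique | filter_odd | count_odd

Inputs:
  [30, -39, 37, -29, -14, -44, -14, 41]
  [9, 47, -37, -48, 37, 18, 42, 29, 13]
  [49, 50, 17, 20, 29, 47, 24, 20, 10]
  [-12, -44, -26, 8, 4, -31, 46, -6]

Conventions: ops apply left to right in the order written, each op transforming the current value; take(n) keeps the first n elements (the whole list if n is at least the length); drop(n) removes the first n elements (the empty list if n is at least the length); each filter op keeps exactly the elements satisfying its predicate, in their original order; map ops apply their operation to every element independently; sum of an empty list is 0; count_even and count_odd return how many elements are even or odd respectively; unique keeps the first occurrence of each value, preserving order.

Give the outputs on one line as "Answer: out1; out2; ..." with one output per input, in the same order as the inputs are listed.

3; 3; 4; 7

Execution, op by op:
  [30, -39, 37, -29, -14, -44, -14, 41] -> [41, 37, 30, -14, -14, -29, -39, -44] -> [-44, -39, -29, -14, -14, 30, 37, 41] -> [-51, -46, -36, -21, -21, 23, 30, 34] -> [-51, -46, -36, -21, 23, 30, 34] -> [-51, -21, 23] -> 3
  [9, 47, -37, -48, 37, 18, 42, 29, 13] -> [47, 42, 37, 29, 18, 13, 9, -37, -48] -> [-48, -37, 9, 13, 18, 29, 37, 42, 47] -> [-55, -44, 2, 6, 11, 22, 30, 35, 40] -> [-55, -44, 2, 6, 11, 22, 30, 35, 40] -> [-55, 11, 35] -> 3
  [49, 50, 17, 20, 29, 47, 24, 20, 10] -> [50, 49, 47, 29, 24, 20, 20, 17, 10] -> [10, 17, 20, 20, 24, 29, 47, 49, 50] -> [3, 10, 13, 13, 17, 22, 40, 42, 43] -> [3, 10, 13, 17, 22, 40, 42, 43] -> [3, 13, 17, 43] -> 4
  [-12, -44, -26, 8, 4, -31, 46, -6] -> [46, 8, 4, -6, -12, -26, -31, -44] -> [-44, -31, -26, -12, -6, 4, 8, 46] -> [-51, -38, -33, -19, -13, -3, 1, 39] -> [-51, -38, -33, -19, -13, -3, 1, 39] -> [-51, -33, -19, -13, -3, 1, 39] -> 7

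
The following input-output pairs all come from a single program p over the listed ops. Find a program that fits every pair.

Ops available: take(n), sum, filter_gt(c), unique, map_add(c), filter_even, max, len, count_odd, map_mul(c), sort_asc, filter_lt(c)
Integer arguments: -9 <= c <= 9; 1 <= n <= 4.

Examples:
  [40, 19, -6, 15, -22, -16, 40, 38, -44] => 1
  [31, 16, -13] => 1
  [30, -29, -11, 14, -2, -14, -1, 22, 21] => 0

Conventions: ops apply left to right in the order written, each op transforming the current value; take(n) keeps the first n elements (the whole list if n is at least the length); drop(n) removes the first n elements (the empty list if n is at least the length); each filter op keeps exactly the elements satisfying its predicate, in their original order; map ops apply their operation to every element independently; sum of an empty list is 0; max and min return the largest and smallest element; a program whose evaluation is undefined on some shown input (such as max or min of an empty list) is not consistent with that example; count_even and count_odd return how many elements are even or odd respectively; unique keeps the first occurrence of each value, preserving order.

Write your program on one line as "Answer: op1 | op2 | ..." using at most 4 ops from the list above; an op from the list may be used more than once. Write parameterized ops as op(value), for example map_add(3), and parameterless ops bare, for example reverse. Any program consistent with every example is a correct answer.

filter_gt(-9) | take(3) | count_odd

Check, running the answer program on each example:
  [40, 19, -6, 15, -22, -16, 40, 38, -44] -> [40, 19, -6, 15, 40, 38] -> [40, 19, -6] -> 1
  [31, 16, -13] -> [31, 16] -> [31, 16] -> 1
  [30, -29, -11, 14, -2, -14, -1, 22, 21] -> [30, 14, -2, -1, 22, 21] -> [30, 14, -2] -> 0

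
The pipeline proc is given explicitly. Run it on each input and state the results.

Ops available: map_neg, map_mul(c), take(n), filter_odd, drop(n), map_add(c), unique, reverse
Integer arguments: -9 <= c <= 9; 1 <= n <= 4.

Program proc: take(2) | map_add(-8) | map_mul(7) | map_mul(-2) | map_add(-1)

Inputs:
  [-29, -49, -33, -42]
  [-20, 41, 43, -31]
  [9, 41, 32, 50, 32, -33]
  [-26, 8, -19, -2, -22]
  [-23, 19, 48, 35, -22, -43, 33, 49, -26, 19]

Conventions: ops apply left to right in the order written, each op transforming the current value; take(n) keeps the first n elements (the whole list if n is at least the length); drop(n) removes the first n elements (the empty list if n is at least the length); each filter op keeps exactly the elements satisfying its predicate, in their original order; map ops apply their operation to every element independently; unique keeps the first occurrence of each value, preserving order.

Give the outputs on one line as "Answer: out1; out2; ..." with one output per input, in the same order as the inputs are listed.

[517, 797]; [391, -463]; [-15, -463]; [475, -1]; [433, -155]

Execution, op by op:
  [-29, -49, -33, -42] -> [-29, -49] -> [-37, -57] -> [-259, -399] -> [518, 798] -> [517, 797]
  [-20, 41, 43, -31] -> [-20, 41] -> [-28, 33] -> [-196, 231] -> [392, -462] -> [391, -463]
  [9, 41, 32, 50, 32, -33] -> [9, 41] -> [1, 33] -> [7, 231] -> [-14, -462] -> [-15, -463]
  [-26, 8, -19, -2, -22] -> [-26, 8] -> [-34, 0] -> [-238, 0] -> [476, 0] -> [475, -1]
  [-23, 19, 48, 35, -22, -43, 33, 49, -26, 19] -> [-23, 19] -> [-31, 11] -> [-217, 77] -> [434, -154] -> [433, -155]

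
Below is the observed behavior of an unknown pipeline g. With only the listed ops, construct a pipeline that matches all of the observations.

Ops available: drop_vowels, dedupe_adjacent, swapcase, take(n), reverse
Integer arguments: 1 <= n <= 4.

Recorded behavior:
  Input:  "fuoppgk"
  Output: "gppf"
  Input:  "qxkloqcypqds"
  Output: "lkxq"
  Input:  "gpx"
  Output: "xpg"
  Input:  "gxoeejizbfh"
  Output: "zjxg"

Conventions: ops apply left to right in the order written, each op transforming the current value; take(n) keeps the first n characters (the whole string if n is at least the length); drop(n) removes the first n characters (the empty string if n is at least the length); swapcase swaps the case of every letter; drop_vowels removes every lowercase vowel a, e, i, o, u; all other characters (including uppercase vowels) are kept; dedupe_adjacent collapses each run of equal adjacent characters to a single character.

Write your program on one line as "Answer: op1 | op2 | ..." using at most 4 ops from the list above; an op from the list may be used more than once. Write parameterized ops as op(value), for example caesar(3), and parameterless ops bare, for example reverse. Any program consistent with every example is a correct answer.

drop_vowels | take(4) | reverse

Check, running the answer program on each example:
  "fuoppgk" -> "fppgk" -> "fppg" -> "gppf"
  "qxkloqcypqds" -> "qxklqcypqds" -> "qxkl" -> "lkxq"
  "gpx" -> "gpx" -> "gpx" -> "xpg"
  "gxoeejizbfh" -> "gxjzbfh" -> "gxjz" -> "zjxg"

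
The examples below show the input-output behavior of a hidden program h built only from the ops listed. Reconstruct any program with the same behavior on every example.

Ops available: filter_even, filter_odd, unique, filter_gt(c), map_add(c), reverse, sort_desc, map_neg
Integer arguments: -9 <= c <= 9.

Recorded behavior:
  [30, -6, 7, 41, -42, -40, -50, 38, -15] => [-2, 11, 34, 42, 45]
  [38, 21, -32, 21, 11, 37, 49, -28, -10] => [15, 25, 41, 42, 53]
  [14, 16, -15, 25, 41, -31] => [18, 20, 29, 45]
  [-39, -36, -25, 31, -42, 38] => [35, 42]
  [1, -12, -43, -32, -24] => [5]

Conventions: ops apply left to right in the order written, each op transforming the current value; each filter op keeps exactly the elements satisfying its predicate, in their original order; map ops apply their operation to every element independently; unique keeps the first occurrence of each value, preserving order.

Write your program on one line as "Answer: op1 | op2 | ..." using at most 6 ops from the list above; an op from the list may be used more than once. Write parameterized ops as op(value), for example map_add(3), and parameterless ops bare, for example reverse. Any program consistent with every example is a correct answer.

unique | filter_gt(-9) | map_add(4) | sort_desc | reverse

Check, running the answer program on each example:
  [30, -6, 7, 41, -42, -40, -50, 38, -15] -> [30, -6, 7, 41, -42, -40, -50, 38, -15] -> [30, -6, 7, 41, 38] -> [34, -2, 11, 45, 42] -> [45, 42, 34, 11, -2] -> [-2, 11, 34, 42, 45]
  [38, 21, -32, 21, 11, 37, 49, -28, -10] -> [38, 21, -32, 11, 37, 49, -28, -10] -> [38, 21, 11, 37, 49] -> [42, 25, 15, 41, 53] -> [53, 42, 41, 25, 15] -> [15, 25, 41, 42, 53]
  [14, 16, -15, 25, 41, -31] -> [14, 16, -15, 25, 41, -31] -> [14, 16, 25, 41] -> [18, 20, 29, 45] -> [45, 29, 20, 18] -> [18, 20, 29, 45]
  [-39, -36, -25, 31, -42, 38] -> [-39, -36, -25, 31, -42, 38] -> [31, 38] -> [35, 42] -> [42, 35] -> [35, 42]
  [1, -12, -43, -32, -24] -> [1, -12, -43, -32, -24] -> [1] -> [5] -> [5] -> [5]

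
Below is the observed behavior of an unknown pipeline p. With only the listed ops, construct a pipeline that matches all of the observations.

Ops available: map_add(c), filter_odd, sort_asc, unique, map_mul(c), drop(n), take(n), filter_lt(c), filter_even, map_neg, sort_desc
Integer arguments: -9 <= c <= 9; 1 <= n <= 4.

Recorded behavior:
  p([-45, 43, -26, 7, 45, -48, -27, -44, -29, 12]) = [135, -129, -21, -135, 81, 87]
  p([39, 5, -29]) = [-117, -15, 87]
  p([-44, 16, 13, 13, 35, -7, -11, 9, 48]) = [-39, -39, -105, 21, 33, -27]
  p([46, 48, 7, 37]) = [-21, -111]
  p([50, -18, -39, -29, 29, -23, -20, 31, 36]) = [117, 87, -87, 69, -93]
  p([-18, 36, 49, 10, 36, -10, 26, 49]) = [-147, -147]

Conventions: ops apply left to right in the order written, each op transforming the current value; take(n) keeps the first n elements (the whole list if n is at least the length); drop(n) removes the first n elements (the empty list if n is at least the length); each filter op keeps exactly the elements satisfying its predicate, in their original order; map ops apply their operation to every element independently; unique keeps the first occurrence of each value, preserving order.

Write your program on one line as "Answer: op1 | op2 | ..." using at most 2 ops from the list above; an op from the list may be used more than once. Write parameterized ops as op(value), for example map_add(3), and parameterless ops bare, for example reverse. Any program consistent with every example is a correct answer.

filter_odd | map_mul(-3)

Check, running the answer program on each example:
  [-45, 43, -26, 7, 45, -48, -27, -44, -29, 12] -> [-45, 43, 7, 45, -27, -29] -> [135, -129, -21, -135, 81, 87]
  [39, 5, -29] -> [39, 5, -29] -> [-117, -15, 87]
  [-44, 16, 13, 13, 35, -7, -11, 9, 48] -> [13, 13, 35, -7, -11, 9] -> [-39, -39, -105, 21, 33, -27]
  [46, 48, 7, 37] -> [7, 37] -> [-21, -111]
  [50, -18, -39, -29, 29, -23, -20, 31, 36] -> [-39, -29, 29, -23, 31] -> [117, 87, -87, 69, -93]
  [-18, 36, 49, 10, 36, -10, 26, 49] -> [49, 49] -> [-147, -147]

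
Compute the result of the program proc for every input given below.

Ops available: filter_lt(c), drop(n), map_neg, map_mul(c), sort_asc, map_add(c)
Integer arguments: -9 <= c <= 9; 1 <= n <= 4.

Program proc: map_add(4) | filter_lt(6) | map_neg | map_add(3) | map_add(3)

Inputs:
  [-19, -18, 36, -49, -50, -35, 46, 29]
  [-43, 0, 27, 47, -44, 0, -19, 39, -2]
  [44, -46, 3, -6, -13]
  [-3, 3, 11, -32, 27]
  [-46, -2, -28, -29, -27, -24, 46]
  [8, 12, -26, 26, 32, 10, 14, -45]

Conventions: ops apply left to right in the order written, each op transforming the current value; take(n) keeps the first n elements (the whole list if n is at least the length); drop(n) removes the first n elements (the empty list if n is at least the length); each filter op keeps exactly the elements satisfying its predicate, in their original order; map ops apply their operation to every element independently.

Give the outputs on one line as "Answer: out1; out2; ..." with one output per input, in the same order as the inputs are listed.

[21, 20, 51, 52, 37]; [45, 2, 46, 2, 21, 4]; [48, 8, 15]; [5, 34]; [48, 4, 30, 31, 29, 26]; [28, 47]

Execution, op by op:
  [-19, -18, 36, -49, -50, -35, 46, 29] -> [-15, -14, 40, -45, -46, -31, 50, 33] -> [-15, -14, -45, -46, -31] -> [15, 14, 45, 46, 31] -> [18, 17, 48, 49, 34] -> [21, 20, 51, 52, 37]
  [-43, 0, 27, 47, -44, 0, -19, 39, -2] -> [-39, 4, 31, 51, -40, 4, -15, 43, 2] -> [-39, 4, -40, 4, -15, 2] -> [39, -4, 40, -4, 15, -2] -> [42, -1, 43, -1, 18, 1] -> [45, 2, 46, 2, 21, 4]
  [44, -46, 3, -6, -13] -> [48, -42, 7, -2, -9] -> [-42, -2, -9] -> [42, 2, 9] -> [45, 5, 12] -> [48, 8, 15]
  [-3, 3, 11, -32, 27] -> [1, 7, 15, -28, 31] -> [1, -28] -> [-1, 28] -> [2, 31] -> [5, 34]
  [-46, -2, -28, -29, -27, -24, 46] -> [-42, 2, -24, -25, -23, -20, 50] -> [-42, 2, -24, -25, -23, -20] -> [42, -2, 24, 25, 23, 20] -> [45, 1, 27, 28, 26, 23] -> [48, 4, 30, 31, 29, 26]
  [8, 12, -26, 26, 32, 10, 14, -45] -> [12, 16, -22, 30, 36, 14, 18, -41] -> [-22, -41] -> [22, 41] -> [25, 44] -> [28, 47]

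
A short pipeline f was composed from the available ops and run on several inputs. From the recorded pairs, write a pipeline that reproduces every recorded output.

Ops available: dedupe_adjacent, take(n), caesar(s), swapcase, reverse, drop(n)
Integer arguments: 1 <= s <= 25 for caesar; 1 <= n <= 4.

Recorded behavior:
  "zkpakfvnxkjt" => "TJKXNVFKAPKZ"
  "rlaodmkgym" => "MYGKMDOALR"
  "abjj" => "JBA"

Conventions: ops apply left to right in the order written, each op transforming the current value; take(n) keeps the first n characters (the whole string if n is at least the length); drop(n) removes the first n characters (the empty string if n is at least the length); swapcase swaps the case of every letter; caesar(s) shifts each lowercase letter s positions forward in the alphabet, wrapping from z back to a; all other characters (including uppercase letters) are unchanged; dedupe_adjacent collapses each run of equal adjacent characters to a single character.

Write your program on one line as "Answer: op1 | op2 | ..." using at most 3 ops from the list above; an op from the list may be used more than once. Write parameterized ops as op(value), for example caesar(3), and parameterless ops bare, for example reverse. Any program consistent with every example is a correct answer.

dedupe_adjacent | reverse | swapcase

Check, running the answer program on each example:
  "zkpakfvnxkjt" -> "zkpakfvnxkjt" -> "tjkxnvfkapkz" -> "TJKXNVFKAPKZ"
  "rlaodmkgym" -> "rlaodmkgym" -> "mygkmdoalr" -> "MYGKMDOALR"
  "abjj" -> "abj" -> "jba" -> "JBA"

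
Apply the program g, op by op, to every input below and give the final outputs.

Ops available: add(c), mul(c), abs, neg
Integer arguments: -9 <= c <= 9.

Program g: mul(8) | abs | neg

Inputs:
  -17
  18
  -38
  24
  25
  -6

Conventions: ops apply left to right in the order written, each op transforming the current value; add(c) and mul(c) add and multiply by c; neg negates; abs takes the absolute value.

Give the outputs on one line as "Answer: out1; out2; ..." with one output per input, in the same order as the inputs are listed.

Execution, op by op:
  -17 -> -136 -> 136 -> -136
  18 -> 144 -> 144 -> -144
  -38 -> -304 -> 304 -> -304
  24 -> 192 -> 192 -> -192
  25 -> 200 -> 200 -> -200
  -6 -> -48 -> 48 -> -48

-136; -144; -304; -192; -200; -48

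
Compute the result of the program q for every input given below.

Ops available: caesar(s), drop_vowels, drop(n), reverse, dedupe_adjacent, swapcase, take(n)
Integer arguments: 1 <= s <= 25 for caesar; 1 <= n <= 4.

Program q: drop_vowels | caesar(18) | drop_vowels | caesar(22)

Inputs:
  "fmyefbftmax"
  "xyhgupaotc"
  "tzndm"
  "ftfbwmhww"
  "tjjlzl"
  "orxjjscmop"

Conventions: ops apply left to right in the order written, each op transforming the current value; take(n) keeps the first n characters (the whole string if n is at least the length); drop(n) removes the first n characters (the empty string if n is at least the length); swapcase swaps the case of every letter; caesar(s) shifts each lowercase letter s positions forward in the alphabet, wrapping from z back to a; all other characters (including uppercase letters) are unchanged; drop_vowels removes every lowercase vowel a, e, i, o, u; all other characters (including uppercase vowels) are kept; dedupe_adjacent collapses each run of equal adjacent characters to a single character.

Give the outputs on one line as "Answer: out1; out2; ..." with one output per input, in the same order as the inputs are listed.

"tmtpthl"; "lmvudh"; "hnbr"; "thtpv"; "hxxznz"; "flxxgd"

Execution, op by op:
  "fmyefbftmax" -> "fmyfbftmx" -> "xeqxtxlep" -> "xqxtxlp" -> "tmtpthl"
  "xyhgupaotc" -> "xyhgptc" -> "pqzyhlu" -> "pqzyhl" -> "lmvudh"
  "tzndm" -> "tzndm" -> "lrfve" -> "lrfv" -> "hnbr"
  "ftfbwmhww" -> "ftfbwmhww" -> "xlxtoezoo" -> "xlxtz" -> "thtpv"
  "tjjlzl" -> "tjjlzl" -> "lbbdrd" -> "lbbdrd" -> "hxxznz"
  "orxjjscmop" -> "rxjjscmp" -> "jpbbkueh" -> "jpbbkh" -> "flxxgd"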